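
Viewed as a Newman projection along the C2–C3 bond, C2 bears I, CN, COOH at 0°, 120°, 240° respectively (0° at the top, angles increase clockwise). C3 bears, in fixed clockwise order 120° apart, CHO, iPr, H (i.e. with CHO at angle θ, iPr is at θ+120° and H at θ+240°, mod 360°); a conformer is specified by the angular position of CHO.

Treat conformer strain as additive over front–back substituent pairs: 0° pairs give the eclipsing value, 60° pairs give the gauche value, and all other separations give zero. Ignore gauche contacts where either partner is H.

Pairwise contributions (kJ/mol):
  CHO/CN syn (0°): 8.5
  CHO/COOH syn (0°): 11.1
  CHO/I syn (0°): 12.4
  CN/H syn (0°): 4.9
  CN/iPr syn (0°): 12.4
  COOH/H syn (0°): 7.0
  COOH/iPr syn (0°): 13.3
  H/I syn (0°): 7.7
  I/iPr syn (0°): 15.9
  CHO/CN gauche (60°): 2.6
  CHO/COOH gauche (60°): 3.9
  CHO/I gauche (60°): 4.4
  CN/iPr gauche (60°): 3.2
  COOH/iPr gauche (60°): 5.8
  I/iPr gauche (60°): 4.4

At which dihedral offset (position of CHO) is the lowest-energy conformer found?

CHO at 0° (eclipsed): I(0°)/CHO(0°) eclipsed 12.4; CN(120°)/iPr(120°) eclipsed 12.4; COOH(240°)/H(240°) eclipsed 7.0 → 31.8 kJ/mol.
CHO at 60° (staggered): I(0°)/CHO(60°) gauche 4.4; CN(120°)/CHO(60°) gauche 2.6; CN(120°)/iPr(180°) gauche 3.2; COOH(240°)/iPr(180°) gauche 5.8 → 16.0 kJ/mol.
CHO at 120° (eclipsed): I(0°)/H(0°) eclipsed 7.7; CN(120°)/CHO(120°) eclipsed 8.5; COOH(240°)/iPr(240°) eclipsed 13.3 → 29.5 kJ/mol.
CHO at 180° (staggered): I(0°)/iPr(300°) gauche 4.4; CN(120°)/CHO(180°) gauche 2.6; COOH(240°)/CHO(180°) gauche 3.9; COOH(240°)/iPr(300°) gauche 5.8 → 16.7 kJ/mol.
CHO at 240° (eclipsed): I(0°)/iPr(0°) eclipsed 15.9; CN(120°)/H(120°) eclipsed 4.9; COOH(240°)/CHO(240°) eclipsed 11.1 → 31.9 kJ/mol.
CHO at 300° (staggered): I(0°)/CHO(300°) gauche 4.4; I(0°)/iPr(60°) gauche 4.4; CN(120°)/iPr(60°) gauche 3.2; COOH(240°)/CHO(300°) gauche 3.9 → 15.9 kJ/mol.
The minimum (15.9 kJ/mol) occurs with CHO at 300°.

300°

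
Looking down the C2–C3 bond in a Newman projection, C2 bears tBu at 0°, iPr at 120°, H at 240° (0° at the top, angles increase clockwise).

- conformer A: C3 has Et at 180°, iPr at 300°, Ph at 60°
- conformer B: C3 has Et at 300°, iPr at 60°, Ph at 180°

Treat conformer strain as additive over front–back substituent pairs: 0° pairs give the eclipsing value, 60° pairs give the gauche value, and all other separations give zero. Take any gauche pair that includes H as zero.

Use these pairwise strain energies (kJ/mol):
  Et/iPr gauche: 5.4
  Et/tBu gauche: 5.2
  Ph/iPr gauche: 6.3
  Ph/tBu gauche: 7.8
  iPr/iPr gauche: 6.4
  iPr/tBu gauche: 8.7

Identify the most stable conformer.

A (staggered): tBu(0°)/iPr(300°) gauche 8.7; tBu(0°)/Ph(60°) gauche 7.8; iPr(120°)/Et(180°) gauche 5.4; iPr(120°)/Ph(60°) gauche 6.3 → 28.2 kJ/mol.
B (staggered): tBu(0°)/Et(300°) gauche 5.2; tBu(0°)/iPr(60°) gauche 8.7; iPr(120°)/iPr(60°) gauche 6.4; iPr(120°)/Ph(180°) gauche 6.3 → 26.6 kJ/mol.
B has the lowest total (26.6 kJ/mol).

B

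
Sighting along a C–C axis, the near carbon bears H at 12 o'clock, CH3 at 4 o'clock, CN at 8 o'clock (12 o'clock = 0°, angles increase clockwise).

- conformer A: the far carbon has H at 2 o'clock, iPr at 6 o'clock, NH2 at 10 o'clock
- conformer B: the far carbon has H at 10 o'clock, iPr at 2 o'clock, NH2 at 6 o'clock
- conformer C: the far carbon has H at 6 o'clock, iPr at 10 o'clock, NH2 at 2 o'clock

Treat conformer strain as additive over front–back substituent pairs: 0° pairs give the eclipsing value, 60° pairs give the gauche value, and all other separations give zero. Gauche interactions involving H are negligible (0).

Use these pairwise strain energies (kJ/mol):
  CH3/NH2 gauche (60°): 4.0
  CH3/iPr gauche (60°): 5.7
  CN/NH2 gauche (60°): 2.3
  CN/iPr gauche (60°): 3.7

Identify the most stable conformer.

A (staggered): CH3(120°)/iPr(180°) gauche 5.7; CN(240°)/iPr(180°) gauche 3.7; CN(240°)/NH2(300°) gauche 2.3 → 11.7 kJ/mol.
B (staggered): CH3(120°)/iPr(60°) gauche 5.7; CH3(120°)/NH2(180°) gauche 4.0; CN(240°)/NH2(180°) gauche 2.3 → 12.0 kJ/mol.
C (staggered): CH3(120°)/NH2(60°) gauche 4.0; CN(240°)/iPr(300°) gauche 3.7 → 7.7 kJ/mol.
C has the lowest total (7.7 kJ/mol).

C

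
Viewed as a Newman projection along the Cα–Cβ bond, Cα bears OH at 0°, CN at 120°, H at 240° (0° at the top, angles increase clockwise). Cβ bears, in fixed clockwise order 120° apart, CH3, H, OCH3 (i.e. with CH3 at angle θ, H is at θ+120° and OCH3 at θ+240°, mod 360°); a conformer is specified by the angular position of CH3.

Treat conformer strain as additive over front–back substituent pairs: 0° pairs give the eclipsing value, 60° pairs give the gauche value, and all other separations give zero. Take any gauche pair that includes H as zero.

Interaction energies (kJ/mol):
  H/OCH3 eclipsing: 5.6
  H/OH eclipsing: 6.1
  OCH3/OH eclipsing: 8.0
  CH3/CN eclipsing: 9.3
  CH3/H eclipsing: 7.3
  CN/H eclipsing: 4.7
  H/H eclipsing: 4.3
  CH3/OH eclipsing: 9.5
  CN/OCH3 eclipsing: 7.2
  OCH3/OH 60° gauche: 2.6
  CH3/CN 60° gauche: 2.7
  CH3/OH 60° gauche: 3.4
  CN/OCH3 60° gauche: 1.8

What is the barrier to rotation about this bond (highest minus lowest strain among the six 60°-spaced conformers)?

CH3 at 0° (eclipsed): OH(0°)/CH3(0°) eclipsed 9.5; CN(120°)/H(120°) eclipsed 4.7; H(240°)/OCH3(240°) eclipsed 5.6 → 19.8 kJ/mol.
CH3 at 60° (staggered): OH(0°)/CH3(60°) gauche 3.4; OH(0°)/OCH3(300°) gauche 2.6; CN(120°)/CH3(60°) gauche 2.7 → 8.7 kJ/mol.
CH3 at 120° (eclipsed): OH(0°)/OCH3(0°) eclipsed 8.0; CN(120°)/CH3(120°) eclipsed 9.3; H(240°)/H(240°) eclipsed 4.3 → 21.6 kJ/mol.
CH3 at 180° (staggered): OH(0°)/OCH3(60°) gauche 2.6; CN(120°)/CH3(180°) gauche 2.7; CN(120°)/OCH3(60°) gauche 1.8 → 7.1 kJ/mol.
CH3 at 240° (eclipsed): OH(0°)/H(0°) eclipsed 6.1; CN(120°)/OCH3(120°) eclipsed 7.2; H(240°)/CH3(240°) eclipsed 7.3 → 20.6 kJ/mol.
CH3 at 300° (staggered): OH(0°)/CH3(300°) gauche 3.4; CN(120°)/OCH3(180°) gauche 1.8 → 5.2 kJ/mol.
Max at 120° (21.6 kJ/mol), min at 300° (5.2 kJ/mol); barrier = 16.4 kJ/mol.

16.4 kJ/mol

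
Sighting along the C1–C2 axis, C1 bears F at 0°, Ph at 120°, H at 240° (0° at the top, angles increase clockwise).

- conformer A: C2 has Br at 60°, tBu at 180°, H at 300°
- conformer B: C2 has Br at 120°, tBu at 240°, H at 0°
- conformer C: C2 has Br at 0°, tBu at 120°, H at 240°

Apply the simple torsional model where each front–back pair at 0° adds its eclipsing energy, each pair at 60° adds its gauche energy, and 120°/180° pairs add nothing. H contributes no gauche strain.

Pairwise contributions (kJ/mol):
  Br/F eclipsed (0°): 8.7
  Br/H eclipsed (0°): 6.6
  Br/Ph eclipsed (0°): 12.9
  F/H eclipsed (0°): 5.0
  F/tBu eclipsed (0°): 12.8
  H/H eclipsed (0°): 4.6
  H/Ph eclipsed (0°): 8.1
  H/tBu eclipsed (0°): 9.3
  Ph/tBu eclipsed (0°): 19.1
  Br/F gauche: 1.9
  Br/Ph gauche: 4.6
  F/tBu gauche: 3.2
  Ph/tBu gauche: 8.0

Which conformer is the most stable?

A

A (staggered): F(0°)/Br(60°) gauche 1.9; Ph(120°)/Br(60°) gauche 4.6; Ph(120°)/tBu(180°) gauche 8.0 → 14.5 kJ/mol.
B (eclipsed): F(0°)/H(0°) eclipsed 5.0; Ph(120°)/Br(120°) eclipsed 12.9; H(240°)/tBu(240°) eclipsed 9.3 → 27.2 kJ/mol.
C (eclipsed): F(0°)/Br(0°) eclipsed 8.7; Ph(120°)/tBu(120°) eclipsed 19.1; H(240°)/H(240°) eclipsed 4.6 → 32.4 kJ/mol.
A has the lowest total (14.5 kJ/mol).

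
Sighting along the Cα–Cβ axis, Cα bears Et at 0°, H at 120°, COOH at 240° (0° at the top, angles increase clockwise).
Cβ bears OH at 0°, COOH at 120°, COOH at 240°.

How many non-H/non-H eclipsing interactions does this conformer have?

2

Non-H eclipsing pairs: Et(0°)/OH(0°); COOH(240°)/COOH(240°) — 2 interactions.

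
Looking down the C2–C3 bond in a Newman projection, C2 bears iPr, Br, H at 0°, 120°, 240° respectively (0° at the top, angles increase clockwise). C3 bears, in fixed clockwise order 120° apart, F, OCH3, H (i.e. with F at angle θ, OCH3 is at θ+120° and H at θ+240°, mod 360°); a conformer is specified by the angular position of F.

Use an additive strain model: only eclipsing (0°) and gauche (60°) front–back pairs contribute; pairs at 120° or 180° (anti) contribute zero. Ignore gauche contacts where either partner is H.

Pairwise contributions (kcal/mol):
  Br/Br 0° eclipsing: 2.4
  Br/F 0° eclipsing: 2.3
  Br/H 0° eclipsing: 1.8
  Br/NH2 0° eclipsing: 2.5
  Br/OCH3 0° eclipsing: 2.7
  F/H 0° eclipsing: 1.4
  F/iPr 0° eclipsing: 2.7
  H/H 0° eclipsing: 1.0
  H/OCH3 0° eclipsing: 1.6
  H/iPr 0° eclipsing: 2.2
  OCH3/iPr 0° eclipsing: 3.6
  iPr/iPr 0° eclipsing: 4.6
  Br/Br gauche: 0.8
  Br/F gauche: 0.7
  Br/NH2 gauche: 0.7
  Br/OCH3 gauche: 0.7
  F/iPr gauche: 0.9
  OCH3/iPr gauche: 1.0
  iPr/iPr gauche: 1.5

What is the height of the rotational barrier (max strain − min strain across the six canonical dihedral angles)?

5.1 kcal/mol

F at 0° is eclipsed. iPr at 0° is eclipsed with F at 0° (2.7); Br at 120° is eclipsed with OCH3 at 120° (2.7); H at 240° is eclipsed with H at 240° (1.0). Total 6.4 kcal/mol.
F at 60° is staggered. iPr at 0° is gauche with F at 60° (0.9); Br at 120° is gauche with F at 60° (0.7); Br at 120° is gauche with OCH3 at 180° (0.7). Total 2.3 kcal/mol.
F at 120° is eclipsed. iPr at 0° is eclipsed with H at 0° (2.2); Br at 120° is eclipsed with F at 120° (2.3); H at 240° is eclipsed with OCH3 at 240° (1.6). Total 6.1 kcal/mol.
F at 180° is staggered. iPr at 0° is gauche with OCH3 at 300° (1.0); Br at 120° is gauche with F at 180° (0.7). Total 1.7 kcal/mol.
F at 240° is eclipsed. iPr at 0° is eclipsed with OCH3 at 0° (3.6); Br at 120° is eclipsed with H at 120° (1.8); H at 240° is eclipsed with F at 240° (1.4). Total 6.8 kcal/mol.
F at 300° is staggered. iPr at 0° is gauche with F at 300° (0.9); iPr at 0° is gauche with OCH3 at 60° (1.0); Br at 120° is gauche with OCH3 at 60° (0.7). Total 2.6 kcal/mol.
Max at 240° (6.8 kcal/mol), min at 180° (1.7 kcal/mol); barrier = 5.1 kcal/mol.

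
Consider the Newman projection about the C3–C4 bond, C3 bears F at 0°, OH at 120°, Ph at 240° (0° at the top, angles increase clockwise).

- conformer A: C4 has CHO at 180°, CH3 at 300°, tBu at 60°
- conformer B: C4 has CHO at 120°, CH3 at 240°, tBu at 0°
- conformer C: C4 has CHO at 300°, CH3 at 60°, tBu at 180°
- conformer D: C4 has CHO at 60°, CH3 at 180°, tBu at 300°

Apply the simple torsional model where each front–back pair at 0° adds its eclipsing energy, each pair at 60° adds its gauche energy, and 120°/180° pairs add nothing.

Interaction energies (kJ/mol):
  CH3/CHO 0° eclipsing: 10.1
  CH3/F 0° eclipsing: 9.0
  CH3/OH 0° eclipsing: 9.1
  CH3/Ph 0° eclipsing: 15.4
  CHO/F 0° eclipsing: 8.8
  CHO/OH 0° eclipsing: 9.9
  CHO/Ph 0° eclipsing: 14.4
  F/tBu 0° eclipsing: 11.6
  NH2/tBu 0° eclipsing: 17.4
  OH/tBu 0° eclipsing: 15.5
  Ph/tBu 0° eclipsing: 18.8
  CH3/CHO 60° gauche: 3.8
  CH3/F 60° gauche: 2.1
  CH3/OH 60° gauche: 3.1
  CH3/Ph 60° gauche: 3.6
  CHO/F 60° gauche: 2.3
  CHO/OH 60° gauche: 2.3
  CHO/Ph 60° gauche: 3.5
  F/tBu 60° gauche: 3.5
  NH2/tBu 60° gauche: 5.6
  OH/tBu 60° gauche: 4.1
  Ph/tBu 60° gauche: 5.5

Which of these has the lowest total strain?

A (staggered): F(0°)/CH3(300°) gauche 2.1; F(0°)/tBu(60°) gauche 3.5; OH(120°)/CHO(180°) gauche 2.3; OH(120°)/tBu(60°) gauche 4.1; Ph(240°)/CHO(180°) gauche 3.5; Ph(240°)/CH3(300°) gauche 3.6 → 19.1 kJ/mol.
B (eclipsed): F(0°)/tBu(0°) eclipsed 11.6; OH(120°)/CHO(120°) eclipsed 9.9; Ph(240°)/CH3(240°) eclipsed 15.4 → 36.9 kJ/mol.
C (staggered): F(0°)/CHO(300°) gauche 2.3; F(0°)/CH3(60°) gauche 2.1; OH(120°)/CH3(60°) gauche 3.1; OH(120°)/tBu(180°) gauche 4.1; Ph(240°)/CHO(300°) gauche 3.5; Ph(240°)/tBu(180°) gauche 5.5 → 20.6 kJ/mol.
D (staggered): F(0°)/CHO(60°) gauche 2.3; F(0°)/tBu(300°) gauche 3.5; OH(120°)/CHO(60°) gauche 2.3; OH(120°)/CH3(180°) gauche 3.1; Ph(240°)/CH3(180°) gauche 3.6; Ph(240°)/tBu(300°) gauche 5.5 → 20.3 kJ/mol.
A has the lowest total (19.1 kJ/mol).

A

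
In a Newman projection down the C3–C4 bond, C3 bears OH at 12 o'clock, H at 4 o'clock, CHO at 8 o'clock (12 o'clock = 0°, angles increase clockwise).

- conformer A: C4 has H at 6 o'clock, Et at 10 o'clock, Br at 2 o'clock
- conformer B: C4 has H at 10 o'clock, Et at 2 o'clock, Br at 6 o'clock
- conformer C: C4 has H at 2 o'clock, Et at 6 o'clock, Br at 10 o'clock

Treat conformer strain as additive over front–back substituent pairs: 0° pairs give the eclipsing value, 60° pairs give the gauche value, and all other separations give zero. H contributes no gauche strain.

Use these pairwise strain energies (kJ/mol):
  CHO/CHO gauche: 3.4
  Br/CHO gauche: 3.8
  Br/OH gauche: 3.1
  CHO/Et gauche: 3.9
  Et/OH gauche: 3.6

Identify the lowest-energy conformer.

B

A (staggered): OH(0°)/Et(300°) gauche 3.6; OH(0°)/Br(60°) gauche 3.1; CHO(240°)/Et(300°) gauche 3.9 → 10.6 kJ/mol.
B (staggered): OH(0°)/Et(60°) gauche 3.6; CHO(240°)/Br(180°) gauche 3.8 → 7.4 kJ/mol.
C (staggered): OH(0°)/Br(300°) gauche 3.1; CHO(240°)/Et(180°) gauche 3.9; CHO(240°)/Br(300°) gauche 3.8 → 10.8 kJ/mol.
B has the lowest total (7.4 kJ/mol).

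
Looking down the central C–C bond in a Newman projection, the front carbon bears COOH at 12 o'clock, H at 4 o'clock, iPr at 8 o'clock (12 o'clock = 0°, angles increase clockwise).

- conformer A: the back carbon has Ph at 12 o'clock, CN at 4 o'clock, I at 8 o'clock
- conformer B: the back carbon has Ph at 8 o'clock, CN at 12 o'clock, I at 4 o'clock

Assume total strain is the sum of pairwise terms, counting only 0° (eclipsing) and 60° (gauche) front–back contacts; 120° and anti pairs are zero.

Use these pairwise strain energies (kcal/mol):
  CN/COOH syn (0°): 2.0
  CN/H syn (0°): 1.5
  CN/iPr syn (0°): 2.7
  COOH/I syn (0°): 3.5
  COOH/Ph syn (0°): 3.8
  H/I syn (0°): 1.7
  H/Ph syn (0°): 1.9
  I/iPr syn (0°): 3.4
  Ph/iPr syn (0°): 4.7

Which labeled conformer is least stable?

A

A is eclipsed. COOH at 0° is eclipsed with Ph at 0° (3.8); H at 120° is eclipsed with CN at 120° (1.5); iPr at 240° is eclipsed with I at 240° (3.4). Total 8.7 kcal/mol.
B is eclipsed. COOH at 0° is eclipsed with CN at 0° (2.0); H at 120° is eclipsed with I at 120° (1.7); iPr at 240° is eclipsed with Ph at 240° (4.7). Total 8.4 kcal/mol.
A has the highest total (8.7 kcal/mol).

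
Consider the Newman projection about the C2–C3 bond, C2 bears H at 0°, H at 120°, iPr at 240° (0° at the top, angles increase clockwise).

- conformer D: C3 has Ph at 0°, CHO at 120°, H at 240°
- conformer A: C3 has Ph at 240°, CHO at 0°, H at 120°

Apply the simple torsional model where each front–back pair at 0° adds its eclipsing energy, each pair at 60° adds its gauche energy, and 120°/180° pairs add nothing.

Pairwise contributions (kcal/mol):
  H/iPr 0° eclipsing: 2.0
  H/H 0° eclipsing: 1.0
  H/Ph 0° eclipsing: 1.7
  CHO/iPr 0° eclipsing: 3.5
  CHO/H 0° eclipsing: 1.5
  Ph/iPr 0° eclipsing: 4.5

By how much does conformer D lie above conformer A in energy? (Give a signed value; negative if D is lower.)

D is eclipsed. H at 0° is eclipsed with Ph at 0° (1.7); H at 120° is eclipsed with CHO at 120° (1.5); iPr at 240° is eclipsed with H at 240° (2.0). Total 5.2 kcal/mol.
A is eclipsed. H at 0° is eclipsed with CHO at 0° (1.5); H at 120° is eclipsed with H at 120° (1.0); iPr at 240° is eclipsed with Ph at 240° (4.5). Total 7.0 kcal/mol.
E(D) − E(A) = 5.2 − 7.0 = -1.8 kcal/mol.

-1.8 kcal/mol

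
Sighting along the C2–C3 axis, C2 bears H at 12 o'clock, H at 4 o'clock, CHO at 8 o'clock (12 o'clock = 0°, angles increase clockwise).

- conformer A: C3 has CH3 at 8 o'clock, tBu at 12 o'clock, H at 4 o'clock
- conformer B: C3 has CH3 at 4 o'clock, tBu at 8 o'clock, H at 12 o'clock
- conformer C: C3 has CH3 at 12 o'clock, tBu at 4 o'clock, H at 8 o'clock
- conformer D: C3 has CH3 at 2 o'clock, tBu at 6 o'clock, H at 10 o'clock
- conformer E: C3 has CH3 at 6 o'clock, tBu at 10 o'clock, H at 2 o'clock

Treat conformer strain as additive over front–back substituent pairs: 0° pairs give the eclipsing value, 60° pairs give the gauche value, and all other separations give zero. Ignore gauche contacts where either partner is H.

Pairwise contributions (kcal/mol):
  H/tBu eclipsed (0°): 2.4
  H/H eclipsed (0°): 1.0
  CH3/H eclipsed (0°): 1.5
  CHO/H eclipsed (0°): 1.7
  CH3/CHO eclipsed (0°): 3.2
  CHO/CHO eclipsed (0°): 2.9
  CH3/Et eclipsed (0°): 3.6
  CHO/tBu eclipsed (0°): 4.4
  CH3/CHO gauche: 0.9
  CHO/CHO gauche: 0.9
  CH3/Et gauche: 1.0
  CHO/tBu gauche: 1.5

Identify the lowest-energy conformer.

A (eclipsed): H–tBu eclipsed, H–H eclipsed, CHO–CH3 eclipsed; 2.4 + 1.0 + 3.2 = 6.6 kcal/mol.
B (eclipsed): H–H eclipsed, H–CH3 eclipsed, CHO–tBu eclipsed; 1.0 + 1.5 + 4.4 = 6.9 kcal/mol.
C (eclipsed): H–CH3 eclipsed, H–tBu eclipsed, CHO–H eclipsed; 1.5 + 2.4 + 1.7 = 5.6 kcal/mol.
D (staggered): CHO–tBu gauche; 1.5 = 1.5 kcal/mol.
E (staggered): CHO–CH3 gauche, CHO–tBu gauche; 0.9 + 1.5 = 2.4 kcal/mol.
D has the lowest total (1.5 kcal/mol).

D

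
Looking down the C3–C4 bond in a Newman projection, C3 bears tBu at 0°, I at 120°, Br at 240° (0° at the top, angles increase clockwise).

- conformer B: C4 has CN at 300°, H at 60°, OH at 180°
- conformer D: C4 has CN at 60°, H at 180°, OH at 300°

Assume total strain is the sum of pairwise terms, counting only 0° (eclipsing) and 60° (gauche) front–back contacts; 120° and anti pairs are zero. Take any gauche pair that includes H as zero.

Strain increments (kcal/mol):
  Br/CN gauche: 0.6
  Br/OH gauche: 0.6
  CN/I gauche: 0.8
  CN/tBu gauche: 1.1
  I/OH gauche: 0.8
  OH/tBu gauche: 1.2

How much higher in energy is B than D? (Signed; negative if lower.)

B (staggered): tBu–CN gauche, I–OH gauche, Br–CN gauche, Br–OH gauche; 1.1 + 0.8 + 0.6 + 0.6 = 3.1 kcal/mol.
D (staggered): tBu–CN gauche, tBu–OH gauche, I–CN gauche, Br–OH gauche; 1.1 + 1.2 + 0.8 + 0.6 = 3.7 kcal/mol.
E(B) − E(D) = 3.1 − 3.7 = -0.6 kcal/mol.

-0.6 kcal/mol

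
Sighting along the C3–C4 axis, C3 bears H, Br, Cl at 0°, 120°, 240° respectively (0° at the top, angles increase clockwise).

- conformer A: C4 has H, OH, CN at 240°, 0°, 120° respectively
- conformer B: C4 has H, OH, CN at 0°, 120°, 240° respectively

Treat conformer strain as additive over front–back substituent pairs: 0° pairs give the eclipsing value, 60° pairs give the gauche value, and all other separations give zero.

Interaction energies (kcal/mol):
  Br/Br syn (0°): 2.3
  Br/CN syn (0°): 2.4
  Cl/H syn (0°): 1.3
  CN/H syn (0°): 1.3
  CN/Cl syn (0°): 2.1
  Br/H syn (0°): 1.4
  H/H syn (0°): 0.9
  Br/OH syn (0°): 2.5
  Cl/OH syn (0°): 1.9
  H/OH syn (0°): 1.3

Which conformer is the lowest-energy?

A

A (eclipsed): H(0°)/OH(0°) eclipsed 1.3; Br(120°)/CN(120°) eclipsed 2.4; Cl(240°)/H(240°) eclipsed 1.3 → 5.0 kcal/mol.
B (eclipsed): H(0°)/H(0°) eclipsed 0.9; Br(120°)/OH(120°) eclipsed 2.5; Cl(240°)/CN(240°) eclipsed 2.1 → 5.5 kcal/mol.
A has the lowest total (5.0 kcal/mol).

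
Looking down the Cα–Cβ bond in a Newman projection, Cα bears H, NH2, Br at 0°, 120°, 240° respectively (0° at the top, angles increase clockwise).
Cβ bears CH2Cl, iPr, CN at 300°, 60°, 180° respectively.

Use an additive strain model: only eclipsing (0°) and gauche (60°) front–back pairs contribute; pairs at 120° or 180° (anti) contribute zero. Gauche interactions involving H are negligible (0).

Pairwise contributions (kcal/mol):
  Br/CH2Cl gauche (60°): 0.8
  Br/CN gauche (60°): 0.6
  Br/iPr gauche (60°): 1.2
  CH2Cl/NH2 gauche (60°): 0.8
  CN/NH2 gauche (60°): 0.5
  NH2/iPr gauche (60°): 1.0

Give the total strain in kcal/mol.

This conformer is staggered. NH2 at 120° is gauche with iPr at 60° (1.0); NH2 at 120° is gauche with CN at 180° (0.5); Br at 240° is gauche with CH2Cl at 300° (0.8); Br at 240° is gauche with CN at 180° (0.6). Total 2.9 kcal/mol.

2.9 kcal/mol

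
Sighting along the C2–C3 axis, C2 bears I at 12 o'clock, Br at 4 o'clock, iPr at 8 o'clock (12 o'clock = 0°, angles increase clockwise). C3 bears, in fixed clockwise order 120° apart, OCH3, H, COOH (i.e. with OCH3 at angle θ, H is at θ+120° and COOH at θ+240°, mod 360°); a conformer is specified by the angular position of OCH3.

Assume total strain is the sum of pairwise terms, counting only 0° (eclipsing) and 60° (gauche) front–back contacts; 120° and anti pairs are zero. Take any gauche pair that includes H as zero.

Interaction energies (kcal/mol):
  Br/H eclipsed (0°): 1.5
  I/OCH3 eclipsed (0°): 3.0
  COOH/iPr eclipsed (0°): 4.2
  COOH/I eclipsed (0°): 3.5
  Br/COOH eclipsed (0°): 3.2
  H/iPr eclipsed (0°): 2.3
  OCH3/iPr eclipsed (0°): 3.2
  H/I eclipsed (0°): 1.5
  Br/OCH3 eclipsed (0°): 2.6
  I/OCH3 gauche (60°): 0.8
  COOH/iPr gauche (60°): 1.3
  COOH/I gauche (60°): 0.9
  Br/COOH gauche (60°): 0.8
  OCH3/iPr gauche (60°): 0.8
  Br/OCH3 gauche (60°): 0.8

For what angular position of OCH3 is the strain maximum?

0°

OCH3 at 0° (eclipsed): I–OCH3 eclipsed, Br–H eclipsed, iPr–COOH eclipsed; 3.0 + 1.5 + 4.2 = 8.7 kcal/mol.
OCH3 at 60° (staggered): I–OCH3 gauche, I–COOH gauche, Br–OCH3 gauche, iPr–COOH gauche; 0.8 + 0.9 + 0.8 + 1.3 = 3.8 kcal/mol.
OCH3 at 120° (eclipsed): I–COOH eclipsed, Br–OCH3 eclipsed, iPr–H eclipsed; 3.5 + 2.6 + 2.3 = 8.4 kcal/mol.
OCH3 at 180° (staggered): I–COOH gauche, Br–OCH3 gauche, Br–COOH gauche, iPr–OCH3 gauche; 0.9 + 0.8 + 0.8 + 0.8 = 3.3 kcal/mol.
OCH3 at 240° (eclipsed): I–H eclipsed, Br–COOH eclipsed, iPr–OCH3 eclipsed; 1.5 + 3.2 + 3.2 = 7.9 kcal/mol.
OCH3 at 300° (staggered): I–OCH3 gauche, Br–COOH gauche, iPr–OCH3 gauche, iPr–COOH gauche; 0.8 + 0.8 + 0.8 + 1.3 = 3.7 kcal/mol.
The maximum (8.7 kcal/mol) occurs with OCH3 at 0°.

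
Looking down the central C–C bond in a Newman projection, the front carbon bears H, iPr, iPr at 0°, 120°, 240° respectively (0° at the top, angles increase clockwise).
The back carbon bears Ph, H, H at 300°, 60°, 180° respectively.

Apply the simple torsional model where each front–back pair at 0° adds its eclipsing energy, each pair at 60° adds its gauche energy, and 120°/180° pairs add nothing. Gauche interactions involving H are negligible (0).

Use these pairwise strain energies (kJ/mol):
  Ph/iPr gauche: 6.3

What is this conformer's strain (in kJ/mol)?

6.3 kJ/mol

This conformer (staggered): iPr–Ph gauche; 6.3 = 6.3 kJ/mol.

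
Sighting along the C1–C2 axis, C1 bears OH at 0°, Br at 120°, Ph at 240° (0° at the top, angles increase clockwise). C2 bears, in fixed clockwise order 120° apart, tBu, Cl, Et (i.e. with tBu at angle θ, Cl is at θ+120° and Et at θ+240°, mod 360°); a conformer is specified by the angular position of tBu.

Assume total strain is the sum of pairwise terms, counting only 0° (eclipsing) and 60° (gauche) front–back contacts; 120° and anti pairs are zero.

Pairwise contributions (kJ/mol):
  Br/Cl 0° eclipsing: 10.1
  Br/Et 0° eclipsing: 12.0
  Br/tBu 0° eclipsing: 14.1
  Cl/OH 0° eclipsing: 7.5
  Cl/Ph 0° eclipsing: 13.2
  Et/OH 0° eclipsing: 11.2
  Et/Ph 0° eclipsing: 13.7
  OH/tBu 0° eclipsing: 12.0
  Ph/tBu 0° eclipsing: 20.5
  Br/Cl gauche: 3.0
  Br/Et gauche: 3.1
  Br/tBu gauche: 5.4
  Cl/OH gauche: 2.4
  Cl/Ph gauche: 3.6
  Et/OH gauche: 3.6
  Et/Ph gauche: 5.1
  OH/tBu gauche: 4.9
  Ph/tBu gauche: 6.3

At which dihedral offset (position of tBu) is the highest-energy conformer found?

tBu at 0° (eclipsed): OH(0°)/tBu(0°) eclipsed 12.0; Br(120°)/Cl(120°) eclipsed 10.1; Ph(240°)/Et(240°) eclipsed 13.7 → 35.8 kJ/mol.
tBu at 60° (staggered): OH(0°)/tBu(60°) gauche 4.9; OH(0°)/Et(300°) gauche 3.6; Br(120°)/tBu(60°) gauche 5.4; Br(120°)/Cl(180°) gauche 3.0; Ph(240°)/Cl(180°) gauche 3.6; Ph(240°)/Et(300°) gauche 5.1 → 25.6 kJ/mol.
tBu at 120° (eclipsed): OH(0°)/Et(0°) eclipsed 11.2; Br(120°)/tBu(120°) eclipsed 14.1; Ph(240°)/Cl(240°) eclipsed 13.2 → 38.5 kJ/mol.
tBu at 180° (staggered): OH(0°)/Cl(300°) gauche 2.4; OH(0°)/Et(60°) gauche 3.6; Br(120°)/tBu(180°) gauche 5.4; Br(120°)/Et(60°) gauche 3.1; Ph(240°)/tBu(180°) gauche 6.3; Ph(240°)/Cl(300°) gauche 3.6 → 24.4 kJ/mol.
tBu at 240° (eclipsed): OH(0°)/Cl(0°) eclipsed 7.5; Br(120°)/Et(120°) eclipsed 12.0; Ph(240°)/tBu(240°) eclipsed 20.5 → 40.0 kJ/mol.
tBu at 300° (staggered): OH(0°)/tBu(300°) gauche 4.9; OH(0°)/Cl(60°) gauche 2.4; Br(120°)/Cl(60°) gauche 3.0; Br(120°)/Et(180°) gauche 3.1; Ph(240°)/tBu(300°) gauche 6.3; Ph(240°)/Et(180°) gauche 5.1 → 24.8 kJ/mol.
The maximum (40.0 kJ/mol) occurs with tBu at 240°.

240°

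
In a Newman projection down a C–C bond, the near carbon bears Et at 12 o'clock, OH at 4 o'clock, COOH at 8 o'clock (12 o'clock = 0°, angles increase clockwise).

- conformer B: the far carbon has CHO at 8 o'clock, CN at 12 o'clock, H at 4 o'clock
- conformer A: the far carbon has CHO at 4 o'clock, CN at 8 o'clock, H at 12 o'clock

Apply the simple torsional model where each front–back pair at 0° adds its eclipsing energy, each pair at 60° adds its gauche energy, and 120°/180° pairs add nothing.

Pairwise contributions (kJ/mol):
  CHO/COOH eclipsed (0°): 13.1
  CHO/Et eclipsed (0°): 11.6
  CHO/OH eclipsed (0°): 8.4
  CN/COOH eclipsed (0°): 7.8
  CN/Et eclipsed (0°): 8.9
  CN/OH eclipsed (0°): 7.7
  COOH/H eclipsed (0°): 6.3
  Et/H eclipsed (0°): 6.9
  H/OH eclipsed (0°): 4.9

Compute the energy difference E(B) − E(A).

B (eclipsed): Et–CN eclipsed, OH–H eclipsed, COOH–CHO eclipsed; 8.9 + 4.9 + 13.1 = 26.9 kJ/mol.
A (eclipsed): Et–H eclipsed, OH–CHO eclipsed, COOH–CN eclipsed; 6.9 + 8.4 + 7.8 = 23.1 kJ/mol.
E(B) − E(A) = 26.9 − 23.1 = +3.8 kJ/mol.

+3.8 kJ/mol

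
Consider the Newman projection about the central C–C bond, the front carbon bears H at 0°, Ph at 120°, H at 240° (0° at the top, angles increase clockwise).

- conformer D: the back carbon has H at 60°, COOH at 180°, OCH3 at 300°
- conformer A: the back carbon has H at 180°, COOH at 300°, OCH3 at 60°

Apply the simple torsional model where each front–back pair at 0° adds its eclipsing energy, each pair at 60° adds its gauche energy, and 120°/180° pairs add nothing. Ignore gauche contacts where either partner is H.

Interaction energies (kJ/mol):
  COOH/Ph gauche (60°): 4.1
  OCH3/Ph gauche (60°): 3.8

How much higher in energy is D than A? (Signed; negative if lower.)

+0.3 kJ/mol

D (staggered): Ph–COOH gauche; 4.1 = 4.1 kJ/mol.
A (staggered): Ph–OCH3 gauche; 3.8 = 3.8 kJ/mol.
E(D) − E(A) = 4.1 − 3.8 = +0.3 kJ/mol.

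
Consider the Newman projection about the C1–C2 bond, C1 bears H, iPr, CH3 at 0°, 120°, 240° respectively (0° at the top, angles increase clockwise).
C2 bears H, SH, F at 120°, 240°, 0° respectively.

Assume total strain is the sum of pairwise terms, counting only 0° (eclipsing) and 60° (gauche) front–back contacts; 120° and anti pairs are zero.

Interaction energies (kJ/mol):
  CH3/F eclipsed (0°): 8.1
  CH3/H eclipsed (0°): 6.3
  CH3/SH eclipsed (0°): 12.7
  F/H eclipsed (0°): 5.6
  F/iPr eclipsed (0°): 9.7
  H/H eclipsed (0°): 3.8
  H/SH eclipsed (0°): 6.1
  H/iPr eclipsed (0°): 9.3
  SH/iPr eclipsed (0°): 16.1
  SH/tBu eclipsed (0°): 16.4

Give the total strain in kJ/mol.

27.6 kJ/mol

This conformer (eclipsed): H–F eclipsed, iPr–H eclipsed, CH3–SH eclipsed; 5.6 + 9.3 + 12.7 = 27.6 kJ/mol.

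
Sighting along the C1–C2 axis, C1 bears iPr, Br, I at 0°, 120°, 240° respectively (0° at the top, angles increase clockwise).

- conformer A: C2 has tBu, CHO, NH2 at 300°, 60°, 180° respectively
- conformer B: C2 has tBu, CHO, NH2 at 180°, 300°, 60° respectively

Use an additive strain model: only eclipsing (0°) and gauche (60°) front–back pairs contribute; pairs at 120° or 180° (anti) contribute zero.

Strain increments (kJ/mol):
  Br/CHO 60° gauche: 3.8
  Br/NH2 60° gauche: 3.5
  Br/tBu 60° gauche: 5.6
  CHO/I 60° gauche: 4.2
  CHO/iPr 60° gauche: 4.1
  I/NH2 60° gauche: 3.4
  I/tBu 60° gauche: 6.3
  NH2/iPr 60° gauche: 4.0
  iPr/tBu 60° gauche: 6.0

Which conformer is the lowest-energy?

A (staggered): iPr–tBu gauche, iPr–CHO gauche, Br–CHO gauche, Br–NH2 gauche, I–tBu gauche, I–NH2 gauche; 6.0 + 4.1 + 3.8 + 3.5 + 6.3 + 3.4 = 27.1 kJ/mol.
B (staggered): iPr–CHO gauche, iPr–NH2 gauche, Br–tBu gauche, Br–NH2 gauche, I–tBu gauche, I–CHO gauche; 4.1 + 4.0 + 5.6 + 3.5 + 6.3 + 4.2 = 27.7 kJ/mol.
A has the lowest total (27.1 kJ/mol).

A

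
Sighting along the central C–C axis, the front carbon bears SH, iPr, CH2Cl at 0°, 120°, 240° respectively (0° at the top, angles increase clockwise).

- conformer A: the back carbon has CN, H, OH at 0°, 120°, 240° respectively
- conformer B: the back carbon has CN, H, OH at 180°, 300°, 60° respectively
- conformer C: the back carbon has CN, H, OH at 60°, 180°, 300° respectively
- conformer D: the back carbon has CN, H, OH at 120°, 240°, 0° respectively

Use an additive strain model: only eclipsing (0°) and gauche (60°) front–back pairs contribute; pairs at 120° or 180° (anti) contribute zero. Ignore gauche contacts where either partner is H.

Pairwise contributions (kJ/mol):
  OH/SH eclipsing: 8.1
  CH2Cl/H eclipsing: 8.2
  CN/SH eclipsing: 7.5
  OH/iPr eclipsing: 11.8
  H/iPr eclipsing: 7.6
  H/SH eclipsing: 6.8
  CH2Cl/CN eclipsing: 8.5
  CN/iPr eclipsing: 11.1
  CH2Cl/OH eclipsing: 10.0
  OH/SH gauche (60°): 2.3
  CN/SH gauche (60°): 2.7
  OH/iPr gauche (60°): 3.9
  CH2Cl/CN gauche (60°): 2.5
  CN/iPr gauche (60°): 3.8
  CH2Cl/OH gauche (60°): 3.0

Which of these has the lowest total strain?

C

A (eclipsed): SH(0°)/CN(0°) eclipsed 7.5; iPr(120°)/H(120°) eclipsed 7.6; CH2Cl(240°)/OH(240°) eclipsed 10.0 → 25.1 kJ/mol.
B (staggered): SH(0°)/OH(60°) gauche 2.3; iPr(120°)/CN(180°) gauche 3.8; iPr(120°)/OH(60°) gauche 3.9; CH2Cl(240°)/CN(180°) gauche 2.5 → 12.5 kJ/mol.
C (staggered): SH(0°)/CN(60°) gauche 2.7; SH(0°)/OH(300°) gauche 2.3; iPr(120°)/CN(60°) gauche 3.8; CH2Cl(240°)/OH(300°) gauche 3.0 → 11.8 kJ/mol.
D (eclipsed): SH(0°)/OH(0°) eclipsed 8.1; iPr(120°)/CN(120°) eclipsed 11.1; CH2Cl(240°)/H(240°) eclipsed 8.2 → 27.4 kJ/mol.
C has the lowest total (11.8 kJ/mol).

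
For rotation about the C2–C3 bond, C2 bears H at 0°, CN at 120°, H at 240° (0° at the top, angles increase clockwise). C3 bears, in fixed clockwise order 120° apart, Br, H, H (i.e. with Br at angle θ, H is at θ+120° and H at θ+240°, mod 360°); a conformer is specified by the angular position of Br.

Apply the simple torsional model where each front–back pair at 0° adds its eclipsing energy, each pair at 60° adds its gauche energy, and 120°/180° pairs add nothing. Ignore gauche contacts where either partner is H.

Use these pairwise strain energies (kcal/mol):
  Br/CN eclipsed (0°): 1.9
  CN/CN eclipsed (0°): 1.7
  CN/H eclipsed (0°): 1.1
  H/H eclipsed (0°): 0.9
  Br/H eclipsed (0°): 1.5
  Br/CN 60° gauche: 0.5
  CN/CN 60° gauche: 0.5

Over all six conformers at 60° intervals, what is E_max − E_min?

Br at 0° (eclipsed): H–Br eclipsed, CN–H eclipsed, H–H eclipsed; 1.5 + 1.1 + 0.9 = 3.5 kcal/mol.
Br at 60° (staggered): CN–Br gauche; 0.5 = 0.5 kcal/mol.
Br at 120° (eclipsed): H–H eclipsed, CN–Br eclipsed, H–H eclipsed; 0.9 + 1.9 + 0.9 = 3.7 kcal/mol.
Br at 180° (staggered): CN–Br gauche; 0.5 = 0.5 kcal/mol.
Br at 240° (eclipsed): H–H eclipsed, CN–H eclipsed, H–Br eclipsed; 0.9 + 1.1 + 1.5 = 3.5 kcal/mol.
Br at 300° (staggered): no non-H gauche contacts → 0.0 kcal/mol.
Max at 120° (3.7 kcal/mol), min at 300° (0.0 kcal/mol); barrier = 3.7 kcal/mol.

3.7 kcal/mol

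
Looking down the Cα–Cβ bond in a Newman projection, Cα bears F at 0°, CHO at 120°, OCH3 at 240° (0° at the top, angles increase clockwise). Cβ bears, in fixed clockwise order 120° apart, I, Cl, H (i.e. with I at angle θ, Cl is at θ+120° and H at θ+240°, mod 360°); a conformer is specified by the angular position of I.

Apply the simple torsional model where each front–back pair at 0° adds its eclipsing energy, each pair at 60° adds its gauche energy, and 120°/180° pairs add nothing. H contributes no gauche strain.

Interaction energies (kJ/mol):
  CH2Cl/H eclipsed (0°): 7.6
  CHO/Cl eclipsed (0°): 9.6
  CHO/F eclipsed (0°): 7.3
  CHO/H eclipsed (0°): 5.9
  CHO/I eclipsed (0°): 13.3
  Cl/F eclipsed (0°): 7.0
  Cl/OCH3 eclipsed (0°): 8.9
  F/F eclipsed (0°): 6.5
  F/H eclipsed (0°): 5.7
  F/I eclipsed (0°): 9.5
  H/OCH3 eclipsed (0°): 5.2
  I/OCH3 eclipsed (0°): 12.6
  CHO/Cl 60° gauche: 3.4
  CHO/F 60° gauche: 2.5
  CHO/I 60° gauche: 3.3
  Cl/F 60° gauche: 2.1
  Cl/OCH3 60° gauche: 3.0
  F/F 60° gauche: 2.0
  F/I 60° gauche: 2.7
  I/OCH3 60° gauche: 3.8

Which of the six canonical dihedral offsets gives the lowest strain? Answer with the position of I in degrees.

I at 0° (eclipsed): F–I eclipsed, CHO–Cl eclipsed, OCH3–H eclipsed; 9.5 + 9.6 + 5.2 = 24.3 kJ/mol.
I at 60° (staggered): F–I gauche, CHO–I gauche, CHO–Cl gauche, OCH3–Cl gauche; 2.7 + 3.3 + 3.4 + 3.0 = 12.4 kJ/mol.
I at 120° (eclipsed): F–H eclipsed, CHO–I eclipsed, OCH3–Cl eclipsed; 5.7 + 13.3 + 8.9 = 27.9 kJ/mol.
I at 180° (staggered): F–Cl gauche, CHO–I gauche, OCH3–I gauche, OCH3–Cl gauche; 2.1 + 3.3 + 3.8 + 3.0 = 12.2 kJ/mol.
I at 240° (eclipsed): F–Cl eclipsed, CHO–H eclipsed, OCH3–I eclipsed; 7.0 + 5.9 + 12.6 = 25.5 kJ/mol.
I at 300° (staggered): F–I gauche, F–Cl gauche, CHO–Cl gauche, OCH3–I gauche; 2.7 + 2.1 + 3.4 + 3.8 = 12.0 kJ/mol.
The minimum (12.0 kJ/mol) occurs with I at 300°.

300°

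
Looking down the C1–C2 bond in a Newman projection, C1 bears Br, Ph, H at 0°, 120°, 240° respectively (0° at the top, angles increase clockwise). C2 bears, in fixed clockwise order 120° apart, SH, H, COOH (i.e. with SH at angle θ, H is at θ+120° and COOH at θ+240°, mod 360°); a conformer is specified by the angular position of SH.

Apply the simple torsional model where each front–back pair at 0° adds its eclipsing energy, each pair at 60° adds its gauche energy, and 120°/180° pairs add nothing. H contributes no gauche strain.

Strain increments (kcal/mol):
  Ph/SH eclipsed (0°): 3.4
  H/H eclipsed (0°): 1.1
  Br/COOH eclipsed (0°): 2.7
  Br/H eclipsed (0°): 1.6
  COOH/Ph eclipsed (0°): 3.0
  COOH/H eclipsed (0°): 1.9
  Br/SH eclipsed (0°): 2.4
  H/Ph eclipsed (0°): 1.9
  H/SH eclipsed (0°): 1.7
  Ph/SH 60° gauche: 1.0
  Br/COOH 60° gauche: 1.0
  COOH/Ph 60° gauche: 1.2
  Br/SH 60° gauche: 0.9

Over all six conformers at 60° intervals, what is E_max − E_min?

SH at 0° is eclipsed. Br at 0° is eclipsed with SH at 0° (2.4); Ph at 120° is eclipsed with H at 120° (1.9); H at 240° is eclipsed with COOH at 240° (1.9). Total 6.2 kcal/mol.
SH at 60° is staggered. Br at 0° is gauche with SH at 60° (0.9); Br at 0° is gauche with COOH at 300° (1.0); Ph at 120° is gauche with SH at 60° (1.0). Total 2.9 kcal/mol.
SH at 120° is eclipsed. Br at 0° is eclipsed with COOH at 0° (2.7); Ph at 120° is eclipsed with SH at 120° (3.4); H at 240° is eclipsed with H at 240° (1.1). Total 7.2 kcal/mol.
SH at 180° is staggered. Br at 0° is gauche with COOH at 60° (1.0); Ph at 120° is gauche with SH at 180° (1.0); Ph at 120° is gauche with COOH at 60° (1.2). Total 3.2 kcal/mol.
SH at 240° is eclipsed. Br at 0° is eclipsed with H at 0° (1.6); Ph at 120° is eclipsed with COOH at 120° (3.0); H at 240° is eclipsed with SH at 240° (1.7). Total 6.3 kcal/mol.
SH at 300° is staggered. Br at 0° is gauche with SH at 300° (0.9); Ph at 120° is gauche with COOH at 180° (1.2). Total 2.1 kcal/mol.
Max at 120° (7.2 kcal/mol), min at 300° (2.1 kcal/mol); barrier = 5.1 kcal/mol.

5.1 kcal/mol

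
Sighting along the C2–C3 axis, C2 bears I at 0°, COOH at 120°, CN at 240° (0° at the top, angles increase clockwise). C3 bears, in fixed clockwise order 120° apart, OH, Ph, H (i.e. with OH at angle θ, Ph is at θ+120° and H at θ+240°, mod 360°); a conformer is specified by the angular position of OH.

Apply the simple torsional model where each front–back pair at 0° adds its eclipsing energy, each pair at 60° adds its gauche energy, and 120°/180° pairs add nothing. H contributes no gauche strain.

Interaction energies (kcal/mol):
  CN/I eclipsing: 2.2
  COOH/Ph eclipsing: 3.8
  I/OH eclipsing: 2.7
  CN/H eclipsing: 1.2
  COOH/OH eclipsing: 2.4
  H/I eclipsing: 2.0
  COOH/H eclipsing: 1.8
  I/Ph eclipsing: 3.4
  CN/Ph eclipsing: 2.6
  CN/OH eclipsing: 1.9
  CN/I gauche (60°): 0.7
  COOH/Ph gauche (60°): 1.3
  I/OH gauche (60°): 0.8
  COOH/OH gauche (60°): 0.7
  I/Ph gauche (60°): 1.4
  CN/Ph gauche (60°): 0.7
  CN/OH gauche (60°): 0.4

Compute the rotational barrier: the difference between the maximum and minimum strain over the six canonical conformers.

4.5 kcal/mol

OH at 0° (eclipsed): I(0°)/OH(0°) eclipsed 2.7; COOH(120°)/Ph(120°) eclipsed 3.8; CN(240°)/H(240°) eclipsed 1.2 → 7.7 kcal/mol.
OH at 60° (staggered): I(0°)/OH(60°) gauche 0.8; COOH(120°)/OH(60°) gauche 0.7; COOH(120°)/Ph(180°) gauche 1.3; CN(240°)/Ph(180°) gauche 0.7 → 3.5 kcal/mol.
OH at 120° (eclipsed): I(0°)/H(0°) eclipsed 2.0; COOH(120°)/OH(120°) eclipsed 2.4; CN(240°)/Ph(240°) eclipsed 2.6 → 7.0 kcal/mol.
OH at 180° (staggered): I(0°)/Ph(300°) gauche 1.4; COOH(120°)/OH(180°) gauche 0.7; CN(240°)/OH(180°) gauche 0.4; CN(240°)/Ph(300°) gauche 0.7 → 3.2 kcal/mol.
OH at 240° (eclipsed): I(0°)/Ph(0°) eclipsed 3.4; COOH(120°)/H(120°) eclipsed 1.8; CN(240°)/OH(240°) eclipsed 1.9 → 7.1 kcal/mol.
OH at 300° (staggered): I(0°)/OH(300°) gauche 0.8; I(0°)/Ph(60°) gauche 1.4; COOH(120°)/Ph(60°) gauche 1.3; CN(240°)/OH(300°) gauche 0.4 → 3.9 kcal/mol.
Max at 0° (7.7 kcal/mol), min at 180° (3.2 kcal/mol); barrier = 4.5 kcal/mol.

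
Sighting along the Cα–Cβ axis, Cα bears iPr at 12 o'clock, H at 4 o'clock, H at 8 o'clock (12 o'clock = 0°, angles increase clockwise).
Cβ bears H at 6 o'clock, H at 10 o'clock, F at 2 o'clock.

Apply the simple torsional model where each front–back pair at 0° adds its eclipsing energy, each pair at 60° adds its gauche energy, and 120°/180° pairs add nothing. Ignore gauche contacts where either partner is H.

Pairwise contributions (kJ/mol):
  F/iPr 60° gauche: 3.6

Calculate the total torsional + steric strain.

This conformer is staggered. iPr at 0° is gauche with F at 60° (3.6). Total 3.6 kJ/mol.

3.6 kJ/mol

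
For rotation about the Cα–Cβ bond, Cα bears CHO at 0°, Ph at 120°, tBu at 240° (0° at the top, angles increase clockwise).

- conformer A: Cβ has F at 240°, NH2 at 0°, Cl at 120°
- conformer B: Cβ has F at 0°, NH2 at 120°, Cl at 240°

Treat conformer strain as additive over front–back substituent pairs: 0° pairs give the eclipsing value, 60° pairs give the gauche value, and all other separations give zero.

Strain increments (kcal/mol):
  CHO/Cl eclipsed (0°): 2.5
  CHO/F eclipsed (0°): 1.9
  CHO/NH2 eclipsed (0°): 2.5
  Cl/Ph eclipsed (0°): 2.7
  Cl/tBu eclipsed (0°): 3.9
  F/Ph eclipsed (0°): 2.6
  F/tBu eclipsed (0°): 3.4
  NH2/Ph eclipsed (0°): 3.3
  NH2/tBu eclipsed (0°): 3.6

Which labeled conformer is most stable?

A

A (eclipsed): CHO–NH2 eclipsed, Ph–Cl eclipsed, tBu–F eclipsed; 2.5 + 2.7 + 3.4 = 8.6 kcal/mol.
B (eclipsed): CHO–F eclipsed, Ph–NH2 eclipsed, tBu–Cl eclipsed; 1.9 + 3.3 + 3.9 = 9.1 kcal/mol.
A has the lowest total (8.6 kcal/mol).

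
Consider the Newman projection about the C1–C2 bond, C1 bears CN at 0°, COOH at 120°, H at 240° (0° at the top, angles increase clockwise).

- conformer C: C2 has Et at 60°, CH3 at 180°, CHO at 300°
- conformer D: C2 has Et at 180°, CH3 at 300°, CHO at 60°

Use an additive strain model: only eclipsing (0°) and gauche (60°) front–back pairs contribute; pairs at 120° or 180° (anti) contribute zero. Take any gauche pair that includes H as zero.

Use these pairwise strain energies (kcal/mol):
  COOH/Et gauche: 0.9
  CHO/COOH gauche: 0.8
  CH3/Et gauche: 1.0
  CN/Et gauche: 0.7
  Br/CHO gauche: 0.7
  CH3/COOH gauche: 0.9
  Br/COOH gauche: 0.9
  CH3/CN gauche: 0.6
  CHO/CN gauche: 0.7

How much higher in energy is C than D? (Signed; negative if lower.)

+0.2 kcal/mol

C is staggered. CN at 0° is gauche with Et at 60° (0.7); CN at 0° is gauche with CHO at 300° (0.7); COOH at 120° is gauche with Et at 60° (0.9); COOH at 120° is gauche with CH3 at 180° (0.9). Total 3.2 kcal/mol.
D is staggered. CN at 0° is gauche with CH3 at 300° (0.6); CN at 0° is gauche with CHO at 60° (0.7); COOH at 120° is gauche with Et at 180° (0.9); COOH at 120° is gauche with CHO at 60° (0.8). Total 3.0 kcal/mol.
E(C) − E(D) = 3.2 − 3.0 = +0.2 kcal/mol.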